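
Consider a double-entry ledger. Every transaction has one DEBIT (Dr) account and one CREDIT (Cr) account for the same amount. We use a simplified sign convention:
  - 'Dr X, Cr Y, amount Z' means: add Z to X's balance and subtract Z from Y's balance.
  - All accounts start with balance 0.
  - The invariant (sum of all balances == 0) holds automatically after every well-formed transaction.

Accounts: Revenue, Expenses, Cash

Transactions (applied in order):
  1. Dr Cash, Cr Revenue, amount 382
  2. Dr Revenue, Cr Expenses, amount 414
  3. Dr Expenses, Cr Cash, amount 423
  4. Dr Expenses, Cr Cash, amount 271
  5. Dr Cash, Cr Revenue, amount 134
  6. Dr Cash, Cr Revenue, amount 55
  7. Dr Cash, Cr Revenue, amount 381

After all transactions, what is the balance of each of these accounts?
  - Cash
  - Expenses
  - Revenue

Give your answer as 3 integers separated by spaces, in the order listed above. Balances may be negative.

Answer: 258 280 -538

Derivation:
After txn 1 (Dr Cash, Cr Revenue, amount 382): Cash=382 Revenue=-382
After txn 2 (Dr Revenue, Cr Expenses, amount 414): Cash=382 Expenses=-414 Revenue=32
After txn 3 (Dr Expenses, Cr Cash, amount 423): Cash=-41 Expenses=9 Revenue=32
After txn 4 (Dr Expenses, Cr Cash, amount 271): Cash=-312 Expenses=280 Revenue=32
After txn 5 (Dr Cash, Cr Revenue, amount 134): Cash=-178 Expenses=280 Revenue=-102
After txn 6 (Dr Cash, Cr Revenue, amount 55): Cash=-123 Expenses=280 Revenue=-157
After txn 7 (Dr Cash, Cr Revenue, amount 381): Cash=258 Expenses=280 Revenue=-538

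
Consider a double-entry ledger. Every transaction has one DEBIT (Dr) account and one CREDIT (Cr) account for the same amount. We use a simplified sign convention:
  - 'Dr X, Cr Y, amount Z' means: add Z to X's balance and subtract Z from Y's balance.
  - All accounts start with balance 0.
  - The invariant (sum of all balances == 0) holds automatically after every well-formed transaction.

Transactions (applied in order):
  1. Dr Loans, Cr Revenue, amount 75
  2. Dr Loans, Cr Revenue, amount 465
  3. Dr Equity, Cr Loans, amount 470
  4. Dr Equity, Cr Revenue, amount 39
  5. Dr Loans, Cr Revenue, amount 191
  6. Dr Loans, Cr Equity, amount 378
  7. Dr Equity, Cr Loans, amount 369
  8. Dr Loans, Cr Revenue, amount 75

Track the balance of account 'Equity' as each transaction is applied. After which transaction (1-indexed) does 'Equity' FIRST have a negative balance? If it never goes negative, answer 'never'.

Answer: never

Derivation:
After txn 1: Equity=0
After txn 2: Equity=0
After txn 3: Equity=470
After txn 4: Equity=509
After txn 5: Equity=509
After txn 6: Equity=131
After txn 7: Equity=500
After txn 8: Equity=500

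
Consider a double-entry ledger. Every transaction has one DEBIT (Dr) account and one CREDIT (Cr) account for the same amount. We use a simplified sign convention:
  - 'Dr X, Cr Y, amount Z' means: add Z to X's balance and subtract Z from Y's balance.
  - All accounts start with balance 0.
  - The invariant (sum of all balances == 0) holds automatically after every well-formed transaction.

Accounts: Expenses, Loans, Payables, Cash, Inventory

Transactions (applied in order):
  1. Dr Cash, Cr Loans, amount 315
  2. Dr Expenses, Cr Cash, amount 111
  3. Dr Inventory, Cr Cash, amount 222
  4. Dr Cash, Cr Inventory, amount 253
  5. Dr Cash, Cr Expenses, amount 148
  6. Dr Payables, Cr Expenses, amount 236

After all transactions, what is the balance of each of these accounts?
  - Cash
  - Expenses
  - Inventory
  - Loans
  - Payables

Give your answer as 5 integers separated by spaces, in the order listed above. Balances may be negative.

Answer: 383 -273 -31 -315 236

Derivation:
After txn 1 (Dr Cash, Cr Loans, amount 315): Cash=315 Loans=-315
After txn 2 (Dr Expenses, Cr Cash, amount 111): Cash=204 Expenses=111 Loans=-315
After txn 3 (Dr Inventory, Cr Cash, amount 222): Cash=-18 Expenses=111 Inventory=222 Loans=-315
After txn 4 (Dr Cash, Cr Inventory, amount 253): Cash=235 Expenses=111 Inventory=-31 Loans=-315
After txn 5 (Dr Cash, Cr Expenses, amount 148): Cash=383 Expenses=-37 Inventory=-31 Loans=-315
After txn 6 (Dr Payables, Cr Expenses, amount 236): Cash=383 Expenses=-273 Inventory=-31 Loans=-315 Payables=236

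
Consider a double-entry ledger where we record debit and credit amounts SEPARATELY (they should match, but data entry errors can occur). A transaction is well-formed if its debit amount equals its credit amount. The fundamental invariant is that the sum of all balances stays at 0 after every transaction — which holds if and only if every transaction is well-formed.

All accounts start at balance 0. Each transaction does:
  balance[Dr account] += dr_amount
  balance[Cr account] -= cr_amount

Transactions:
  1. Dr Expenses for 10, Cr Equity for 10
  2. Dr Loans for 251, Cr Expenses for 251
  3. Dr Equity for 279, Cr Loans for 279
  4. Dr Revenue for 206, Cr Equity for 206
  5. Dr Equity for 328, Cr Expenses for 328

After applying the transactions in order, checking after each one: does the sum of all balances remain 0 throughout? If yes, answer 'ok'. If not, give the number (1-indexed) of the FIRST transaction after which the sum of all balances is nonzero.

After txn 1: dr=10 cr=10 sum_balances=0
After txn 2: dr=251 cr=251 sum_balances=0
After txn 3: dr=279 cr=279 sum_balances=0
After txn 4: dr=206 cr=206 sum_balances=0
After txn 5: dr=328 cr=328 sum_balances=0

Answer: ok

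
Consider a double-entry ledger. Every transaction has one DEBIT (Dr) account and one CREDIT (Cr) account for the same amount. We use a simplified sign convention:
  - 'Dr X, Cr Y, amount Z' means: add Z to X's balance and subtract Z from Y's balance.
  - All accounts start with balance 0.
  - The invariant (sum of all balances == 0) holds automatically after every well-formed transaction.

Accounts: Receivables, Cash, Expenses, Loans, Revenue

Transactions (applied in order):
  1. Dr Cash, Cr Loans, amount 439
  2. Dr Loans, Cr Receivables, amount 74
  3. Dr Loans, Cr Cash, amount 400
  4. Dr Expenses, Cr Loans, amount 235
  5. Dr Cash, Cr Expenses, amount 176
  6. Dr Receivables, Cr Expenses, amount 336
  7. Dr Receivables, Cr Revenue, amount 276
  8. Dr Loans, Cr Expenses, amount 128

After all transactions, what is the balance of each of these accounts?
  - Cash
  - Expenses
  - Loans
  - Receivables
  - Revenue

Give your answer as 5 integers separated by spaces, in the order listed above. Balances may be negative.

After txn 1 (Dr Cash, Cr Loans, amount 439): Cash=439 Loans=-439
After txn 2 (Dr Loans, Cr Receivables, amount 74): Cash=439 Loans=-365 Receivables=-74
After txn 3 (Dr Loans, Cr Cash, amount 400): Cash=39 Loans=35 Receivables=-74
After txn 4 (Dr Expenses, Cr Loans, amount 235): Cash=39 Expenses=235 Loans=-200 Receivables=-74
After txn 5 (Dr Cash, Cr Expenses, amount 176): Cash=215 Expenses=59 Loans=-200 Receivables=-74
After txn 6 (Dr Receivables, Cr Expenses, amount 336): Cash=215 Expenses=-277 Loans=-200 Receivables=262
After txn 7 (Dr Receivables, Cr Revenue, amount 276): Cash=215 Expenses=-277 Loans=-200 Receivables=538 Revenue=-276
After txn 8 (Dr Loans, Cr Expenses, amount 128): Cash=215 Expenses=-405 Loans=-72 Receivables=538 Revenue=-276

Answer: 215 -405 -72 538 -276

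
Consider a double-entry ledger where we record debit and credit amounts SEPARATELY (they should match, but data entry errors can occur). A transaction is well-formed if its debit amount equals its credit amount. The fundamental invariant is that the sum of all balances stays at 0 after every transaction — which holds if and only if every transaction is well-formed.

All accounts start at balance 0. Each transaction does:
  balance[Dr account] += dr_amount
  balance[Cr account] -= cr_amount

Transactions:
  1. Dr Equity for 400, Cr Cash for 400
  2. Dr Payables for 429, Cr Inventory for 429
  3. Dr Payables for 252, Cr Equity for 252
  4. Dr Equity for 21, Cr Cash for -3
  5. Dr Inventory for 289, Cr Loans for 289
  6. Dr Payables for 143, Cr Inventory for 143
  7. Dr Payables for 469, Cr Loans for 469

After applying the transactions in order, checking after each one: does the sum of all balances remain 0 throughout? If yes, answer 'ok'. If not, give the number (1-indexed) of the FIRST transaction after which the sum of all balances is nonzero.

Answer: 4

Derivation:
After txn 1: dr=400 cr=400 sum_balances=0
After txn 2: dr=429 cr=429 sum_balances=0
After txn 3: dr=252 cr=252 sum_balances=0
After txn 4: dr=21 cr=-3 sum_balances=24
After txn 5: dr=289 cr=289 sum_balances=24
After txn 6: dr=143 cr=143 sum_balances=24
After txn 7: dr=469 cr=469 sum_balances=24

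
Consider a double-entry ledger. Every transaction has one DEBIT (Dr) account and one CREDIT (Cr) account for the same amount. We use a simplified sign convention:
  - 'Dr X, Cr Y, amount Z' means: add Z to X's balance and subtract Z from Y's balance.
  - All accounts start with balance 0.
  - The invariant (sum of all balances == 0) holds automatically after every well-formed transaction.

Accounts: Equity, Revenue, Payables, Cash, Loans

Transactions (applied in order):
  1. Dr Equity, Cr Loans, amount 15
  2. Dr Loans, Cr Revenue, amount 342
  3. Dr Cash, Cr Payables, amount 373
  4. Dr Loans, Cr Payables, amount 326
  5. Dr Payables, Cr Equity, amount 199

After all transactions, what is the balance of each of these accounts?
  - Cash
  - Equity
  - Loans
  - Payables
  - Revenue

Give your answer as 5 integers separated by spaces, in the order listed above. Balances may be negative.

After txn 1 (Dr Equity, Cr Loans, amount 15): Equity=15 Loans=-15
After txn 2 (Dr Loans, Cr Revenue, amount 342): Equity=15 Loans=327 Revenue=-342
After txn 3 (Dr Cash, Cr Payables, amount 373): Cash=373 Equity=15 Loans=327 Payables=-373 Revenue=-342
After txn 4 (Dr Loans, Cr Payables, amount 326): Cash=373 Equity=15 Loans=653 Payables=-699 Revenue=-342
After txn 5 (Dr Payables, Cr Equity, amount 199): Cash=373 Equity=-184 Loans=653 Payables=-500 Revenue=-342

Answer: 373 -184 653 -500 -342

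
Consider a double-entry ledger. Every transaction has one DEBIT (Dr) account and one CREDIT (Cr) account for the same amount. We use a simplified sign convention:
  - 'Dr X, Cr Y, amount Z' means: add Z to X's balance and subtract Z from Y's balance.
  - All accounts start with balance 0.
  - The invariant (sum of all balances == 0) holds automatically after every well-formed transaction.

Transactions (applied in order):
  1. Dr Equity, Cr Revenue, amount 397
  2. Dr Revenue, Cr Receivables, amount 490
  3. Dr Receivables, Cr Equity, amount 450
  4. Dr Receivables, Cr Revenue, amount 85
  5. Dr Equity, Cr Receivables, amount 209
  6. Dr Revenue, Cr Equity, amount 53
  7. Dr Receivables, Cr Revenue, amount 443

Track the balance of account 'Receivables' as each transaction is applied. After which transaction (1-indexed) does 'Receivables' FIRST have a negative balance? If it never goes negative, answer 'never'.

Answer: 2

Derivation:
After txn 1: Receivables=0
After txn 2: Receivables=-490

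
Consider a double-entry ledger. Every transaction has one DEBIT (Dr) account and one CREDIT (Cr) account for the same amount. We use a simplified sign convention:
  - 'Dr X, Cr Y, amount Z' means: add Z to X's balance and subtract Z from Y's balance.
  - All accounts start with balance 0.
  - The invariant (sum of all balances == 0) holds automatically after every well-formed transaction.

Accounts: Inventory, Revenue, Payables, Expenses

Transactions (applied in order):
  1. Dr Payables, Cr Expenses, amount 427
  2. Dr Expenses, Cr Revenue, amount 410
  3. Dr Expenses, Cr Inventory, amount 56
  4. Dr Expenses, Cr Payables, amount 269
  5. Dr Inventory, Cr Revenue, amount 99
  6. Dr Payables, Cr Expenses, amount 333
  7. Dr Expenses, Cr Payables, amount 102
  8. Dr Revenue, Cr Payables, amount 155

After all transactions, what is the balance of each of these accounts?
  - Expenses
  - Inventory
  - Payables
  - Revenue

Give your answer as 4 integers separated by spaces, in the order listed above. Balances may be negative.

Answer: 77 43 234 -354

Derivation:
After txn 1 (Dr Payables, Cr Expenses, amount 427): Expenses=-427 Payables=427
After txn 2 (Dr Expenses, Cr Revenue, amount 410): Expenses=-17 Payables=427 Revenue=-410
After txn 3 (Dr Expenses, Cr Inventory, amount 56): Expenses=39 Inventory=-56 Payables=427 Revenue=-410
After txn 4 (Dr Expenses, Cr Payables, amount 269): Expenses=308 Inventory=-56 Payables=158 Revenue=-410
After txn 5 (Dr Inventory, Cr Revenue, amount 99): Expenses=308 Inventory=43 Payables=158 Revenue=-509
After txn 6 (Dr Payables, Cr Expenses, amount 333): Expenses=-25 Inventory=43 Payables=491 Revenue=-509
After txn 7 (Dr Expenses, Cr Payables, amount 102): Expenses=77 Inventory=43 Payables=389 Revenue=-509
After txn 8 (Dr Revenue, Cr Payables, amount 155): Expenses=77 Inventory=43 Payables=234 Revenue=-354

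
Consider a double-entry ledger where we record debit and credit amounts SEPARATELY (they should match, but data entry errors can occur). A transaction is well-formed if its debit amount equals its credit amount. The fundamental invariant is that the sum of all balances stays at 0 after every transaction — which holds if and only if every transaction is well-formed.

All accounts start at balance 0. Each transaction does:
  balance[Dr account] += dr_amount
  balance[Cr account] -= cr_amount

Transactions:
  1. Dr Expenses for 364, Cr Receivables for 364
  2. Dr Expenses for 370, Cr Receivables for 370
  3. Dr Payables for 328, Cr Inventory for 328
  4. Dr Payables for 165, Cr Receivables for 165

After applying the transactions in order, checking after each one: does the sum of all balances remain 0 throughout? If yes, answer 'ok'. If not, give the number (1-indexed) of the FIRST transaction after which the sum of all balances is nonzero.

After txn 1: dr=364 cr=364 sum_balances=0
After txn 2: dr=370 cr=370 sum_balances=0
After txn 3: dr=328 cr=328 sum_balances=0
After txn 4: dr=165 cr=165 sum_balances=0

Answer: ok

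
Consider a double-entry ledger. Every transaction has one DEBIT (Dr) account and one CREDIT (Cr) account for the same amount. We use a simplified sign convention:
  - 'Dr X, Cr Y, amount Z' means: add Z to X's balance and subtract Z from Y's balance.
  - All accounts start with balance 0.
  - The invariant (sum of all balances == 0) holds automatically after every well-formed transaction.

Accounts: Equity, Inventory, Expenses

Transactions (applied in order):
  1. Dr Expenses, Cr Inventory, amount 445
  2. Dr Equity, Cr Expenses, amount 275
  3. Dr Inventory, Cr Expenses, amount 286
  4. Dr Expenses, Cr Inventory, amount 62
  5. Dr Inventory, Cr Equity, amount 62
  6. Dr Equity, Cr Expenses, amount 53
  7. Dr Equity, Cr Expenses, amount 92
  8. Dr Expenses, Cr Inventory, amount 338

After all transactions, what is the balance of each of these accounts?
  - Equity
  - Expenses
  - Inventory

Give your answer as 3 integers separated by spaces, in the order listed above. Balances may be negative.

Answer: 358 139 -497

Derivation:
After txn 1 (Dr Expenses, Cr Inventory, amount 445): Expenses=445 Inventory=-445
After txn 2 (Dr Equity, Cr Expenses, amount 275): Equity=275 Expenses=170 Inventory=-445
After txn 3 (Dr Inventory, Cr Expenses, amount 286): Equity=275 Expenses=-116 Inventory=-159
After txn 4 (Dr Expenses, Cr Inventory, amount 62): Equity=275 Expenses=-54 Inventory=-221
After txn 5 (Dr Inventory, Cr Equity, amount 62): Equity=213 Expenses=-54 Inventory=-159
After txn 6 (Dr Equity, Cr Expenses, amount 53): Equity=266 Expenses=-107 Inventory=-159
After txn 7 (Dr Equity, Cr Expenses, amount 92): Equity=358 Expenses=-199 Inventory=-159
After txn 8 (Dr Expenses, Cr Inventory, amount 338): Equity=358 Expenses=139 Inventory=-497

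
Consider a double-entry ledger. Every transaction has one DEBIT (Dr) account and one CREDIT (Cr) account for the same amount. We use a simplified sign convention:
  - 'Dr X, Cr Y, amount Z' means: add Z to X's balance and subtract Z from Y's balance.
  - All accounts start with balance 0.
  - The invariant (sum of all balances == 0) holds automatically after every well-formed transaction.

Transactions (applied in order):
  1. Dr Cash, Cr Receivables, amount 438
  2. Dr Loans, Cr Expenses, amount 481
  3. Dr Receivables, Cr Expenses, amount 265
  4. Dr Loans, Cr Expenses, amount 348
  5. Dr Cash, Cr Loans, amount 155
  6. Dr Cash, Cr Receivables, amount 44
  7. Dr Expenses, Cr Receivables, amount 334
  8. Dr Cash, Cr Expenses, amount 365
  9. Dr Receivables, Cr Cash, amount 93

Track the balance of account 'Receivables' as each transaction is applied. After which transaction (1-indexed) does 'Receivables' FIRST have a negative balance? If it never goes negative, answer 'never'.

Answer: 1

Derivation:
After txn 1: Receivables=-438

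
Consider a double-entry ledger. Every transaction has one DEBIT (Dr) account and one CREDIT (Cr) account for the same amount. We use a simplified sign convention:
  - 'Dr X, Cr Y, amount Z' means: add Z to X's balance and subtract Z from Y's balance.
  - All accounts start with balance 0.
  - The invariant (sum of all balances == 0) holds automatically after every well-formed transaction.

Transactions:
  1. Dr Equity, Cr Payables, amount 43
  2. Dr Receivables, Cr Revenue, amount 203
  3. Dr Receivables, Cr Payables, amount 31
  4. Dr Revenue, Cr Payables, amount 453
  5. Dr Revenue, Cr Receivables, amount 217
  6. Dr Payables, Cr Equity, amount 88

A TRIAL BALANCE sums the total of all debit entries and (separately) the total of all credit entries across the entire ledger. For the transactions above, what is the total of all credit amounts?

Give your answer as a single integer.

Txn 1: credit+=43
Txn 2: credit+=203
Txn 3: credit+=31
Txn 4: credit+=453
Txn 5: credit+=217
Txn 6: credit+=88
Total credits = 1035

Answer: 1035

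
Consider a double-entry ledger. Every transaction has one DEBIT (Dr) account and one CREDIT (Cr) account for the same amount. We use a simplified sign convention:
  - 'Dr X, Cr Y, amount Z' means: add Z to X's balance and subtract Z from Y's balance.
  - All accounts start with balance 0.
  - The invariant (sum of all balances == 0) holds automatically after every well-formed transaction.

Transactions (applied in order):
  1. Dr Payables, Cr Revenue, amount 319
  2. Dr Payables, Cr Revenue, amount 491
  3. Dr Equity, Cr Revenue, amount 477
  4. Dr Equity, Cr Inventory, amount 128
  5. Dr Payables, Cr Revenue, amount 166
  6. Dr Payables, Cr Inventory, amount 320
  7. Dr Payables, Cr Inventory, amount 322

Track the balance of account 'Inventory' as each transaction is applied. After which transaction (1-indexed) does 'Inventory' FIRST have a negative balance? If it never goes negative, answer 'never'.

Answer: 4

Derivation:
After txn 1: Inventory=0
After txn 2: Inventory=0
After txn 3: Inventory=0
After txn 4: Inventory=-128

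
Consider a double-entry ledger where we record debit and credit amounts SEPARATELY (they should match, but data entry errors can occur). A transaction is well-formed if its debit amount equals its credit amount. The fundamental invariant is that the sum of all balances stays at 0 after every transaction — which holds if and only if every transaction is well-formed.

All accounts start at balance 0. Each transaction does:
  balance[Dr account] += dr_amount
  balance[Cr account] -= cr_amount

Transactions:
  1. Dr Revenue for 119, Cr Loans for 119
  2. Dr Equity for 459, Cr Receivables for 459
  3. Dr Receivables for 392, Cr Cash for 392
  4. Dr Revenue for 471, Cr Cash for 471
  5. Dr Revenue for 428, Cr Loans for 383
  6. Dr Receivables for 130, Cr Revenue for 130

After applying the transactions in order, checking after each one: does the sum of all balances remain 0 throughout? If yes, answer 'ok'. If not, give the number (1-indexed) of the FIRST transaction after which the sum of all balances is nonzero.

After txn 1: dr=119 cr=119 sum_balances=0
After txn 2: dr=459 cr=459 sum_balances=0
After txn 3: dr=392 cr=392 sum_balances=0
After txn 4: dr=471 cr=471 sum_balances=0
After txn 5: dr=428 cr=383 sum_balances=45
After txn 6: dr=130 cr=130 sum_balances=45

Answer: 5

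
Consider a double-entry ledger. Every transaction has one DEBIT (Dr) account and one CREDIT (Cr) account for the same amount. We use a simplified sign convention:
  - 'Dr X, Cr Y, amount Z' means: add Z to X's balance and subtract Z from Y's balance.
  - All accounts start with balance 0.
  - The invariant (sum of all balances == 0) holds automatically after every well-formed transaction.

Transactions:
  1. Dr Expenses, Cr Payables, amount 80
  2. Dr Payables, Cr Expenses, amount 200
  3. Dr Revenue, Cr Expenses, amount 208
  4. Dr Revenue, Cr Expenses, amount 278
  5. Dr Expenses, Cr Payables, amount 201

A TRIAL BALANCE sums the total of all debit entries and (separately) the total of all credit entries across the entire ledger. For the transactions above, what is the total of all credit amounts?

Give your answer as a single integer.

Txn 1: credit+=80
Txn 2: credit+=200
Txn 3: credit+=208
Txn 4: credit+=278
Txn 5: credit+=201
Total credits = 967

Answer: 967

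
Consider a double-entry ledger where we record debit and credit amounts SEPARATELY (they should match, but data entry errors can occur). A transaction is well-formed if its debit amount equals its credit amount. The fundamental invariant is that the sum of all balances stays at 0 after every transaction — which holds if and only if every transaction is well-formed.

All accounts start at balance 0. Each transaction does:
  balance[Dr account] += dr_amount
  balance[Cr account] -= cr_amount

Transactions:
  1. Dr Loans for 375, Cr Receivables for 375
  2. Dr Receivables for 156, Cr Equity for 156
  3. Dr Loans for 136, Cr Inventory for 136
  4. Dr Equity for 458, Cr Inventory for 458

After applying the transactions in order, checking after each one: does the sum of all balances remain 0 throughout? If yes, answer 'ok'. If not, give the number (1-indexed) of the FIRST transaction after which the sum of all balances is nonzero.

After txn 1: dr=375 cr=375 sum_balances=0
After txn 2: dr=156 cr=156 sum_balances=0
After txn 3: dr=136 cr=136 sum_balances=0
After txn 4: dr=458 cr=458 sum_balances=0

Answer: ok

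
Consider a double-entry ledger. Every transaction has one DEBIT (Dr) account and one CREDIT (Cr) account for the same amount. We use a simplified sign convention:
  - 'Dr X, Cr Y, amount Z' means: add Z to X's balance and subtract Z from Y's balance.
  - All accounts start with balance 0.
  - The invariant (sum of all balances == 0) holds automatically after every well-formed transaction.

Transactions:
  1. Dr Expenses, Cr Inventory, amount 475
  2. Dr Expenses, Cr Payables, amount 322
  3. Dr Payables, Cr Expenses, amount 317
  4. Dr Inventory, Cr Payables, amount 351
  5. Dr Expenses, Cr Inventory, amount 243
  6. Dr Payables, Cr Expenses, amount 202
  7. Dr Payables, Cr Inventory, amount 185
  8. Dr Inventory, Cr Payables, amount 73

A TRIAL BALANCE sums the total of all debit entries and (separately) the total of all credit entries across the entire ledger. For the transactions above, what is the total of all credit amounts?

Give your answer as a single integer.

Answer: 2168

Derivation:
Txn 1: credit+=475
Txn 2: credit+=322
Txn 3: credit+=317
Txn 4: credit+=351
Txn 5: credit+=243
Txn 6: credit+=202
Txn 7: credit+=185
Txn 8: credit+=73
Total credits = 2168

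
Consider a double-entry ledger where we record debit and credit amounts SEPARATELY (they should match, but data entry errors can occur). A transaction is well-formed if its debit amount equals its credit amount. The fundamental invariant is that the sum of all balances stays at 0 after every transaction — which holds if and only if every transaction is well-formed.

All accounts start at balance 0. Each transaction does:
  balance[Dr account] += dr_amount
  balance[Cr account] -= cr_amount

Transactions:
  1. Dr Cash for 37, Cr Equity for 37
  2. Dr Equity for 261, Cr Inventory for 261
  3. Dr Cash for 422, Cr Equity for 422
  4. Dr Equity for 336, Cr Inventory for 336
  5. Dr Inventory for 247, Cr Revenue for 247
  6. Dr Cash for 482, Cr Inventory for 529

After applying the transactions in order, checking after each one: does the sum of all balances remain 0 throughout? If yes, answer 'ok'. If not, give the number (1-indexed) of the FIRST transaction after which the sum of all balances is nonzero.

Answer: 6

Derivation:
After txn 1: dr=37 cr=37 sum_balances=0
After txn 2: dr=261 cr=261 sum_balances=0
After txn 3: dr=422 cr=422 sum_balances=0
After txn 4: dr=336 cr=336 sum_balances=0
After txn 5: dr=247 cr=247 sum_balances=0
After txn 6: dr=482 cr=529 sum_balances=-47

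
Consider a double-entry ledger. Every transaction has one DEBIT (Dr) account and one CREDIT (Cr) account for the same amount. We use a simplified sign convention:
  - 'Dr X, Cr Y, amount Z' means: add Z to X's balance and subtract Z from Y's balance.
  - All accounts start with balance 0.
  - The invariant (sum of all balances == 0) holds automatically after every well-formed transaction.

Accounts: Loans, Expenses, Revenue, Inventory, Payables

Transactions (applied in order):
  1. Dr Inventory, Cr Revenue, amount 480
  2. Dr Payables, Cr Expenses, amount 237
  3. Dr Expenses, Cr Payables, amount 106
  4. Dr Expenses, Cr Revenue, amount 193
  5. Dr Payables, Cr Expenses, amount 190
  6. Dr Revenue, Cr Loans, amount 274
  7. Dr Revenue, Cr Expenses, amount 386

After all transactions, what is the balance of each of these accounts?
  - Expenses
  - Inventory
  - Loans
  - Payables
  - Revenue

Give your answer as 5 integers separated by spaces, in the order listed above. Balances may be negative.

After txn 1 (Dr Inventory, Cr Revenue, amount 480): Inventory=480 Revenue=-480
After txn 2 (Dr Payables, Cr Expenses, amount 237): Expenses=-237 Inventory=480 Payables=237 Revenue=-480
After txn 3 (Dr Expenses, Cr Payables, amount 106): Expenses=-131 Inventory=480 Payables=131 Revenue=-480
After txn 4 (Dr Expenses, Cr Revenue, amount 193): Expenses=62 Inventory=480 Payables=131 Revenue=-673
After txn 5 (Dr Payables, Cr Expenses, amount 190): Expenses=-128 Inventory=480 Payables=321 Revenue=-673
After txn 6 (Dr Revenue, Cr Loans, amount 274): Expenses=-128 Inventory=480 Loans=-274 Payables=321 Revenue=-399
After txn 7 (Dr Revenue, Cr Expenses, amount 386): Expenses=-514 Inventory=480 Loans=-274 Payables=321 Revenue=-13

Answer: -514 480 -274 321 -13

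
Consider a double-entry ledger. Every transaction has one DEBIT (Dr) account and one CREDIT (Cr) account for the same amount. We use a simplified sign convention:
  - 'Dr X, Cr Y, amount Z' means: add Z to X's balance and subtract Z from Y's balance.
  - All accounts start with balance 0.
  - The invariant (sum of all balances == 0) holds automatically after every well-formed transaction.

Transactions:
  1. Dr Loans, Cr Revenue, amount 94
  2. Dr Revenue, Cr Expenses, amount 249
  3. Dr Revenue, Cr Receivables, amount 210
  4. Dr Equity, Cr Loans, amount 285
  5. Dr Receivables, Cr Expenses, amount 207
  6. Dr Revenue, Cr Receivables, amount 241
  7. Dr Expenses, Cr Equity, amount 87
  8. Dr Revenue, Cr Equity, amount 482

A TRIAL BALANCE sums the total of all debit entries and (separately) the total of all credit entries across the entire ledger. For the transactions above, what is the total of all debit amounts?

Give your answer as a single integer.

Answer: 1855

Derivation:
Txn 1: debit+=94
Txn 2: debit+=249
Txn 3: debit+=210
Txn 4: debit+=285
Txn 5: debit+=207
Txn 6: debit+=241
Txn 7: debit+=87
Txn 8: debit+=482
Total debits = 1855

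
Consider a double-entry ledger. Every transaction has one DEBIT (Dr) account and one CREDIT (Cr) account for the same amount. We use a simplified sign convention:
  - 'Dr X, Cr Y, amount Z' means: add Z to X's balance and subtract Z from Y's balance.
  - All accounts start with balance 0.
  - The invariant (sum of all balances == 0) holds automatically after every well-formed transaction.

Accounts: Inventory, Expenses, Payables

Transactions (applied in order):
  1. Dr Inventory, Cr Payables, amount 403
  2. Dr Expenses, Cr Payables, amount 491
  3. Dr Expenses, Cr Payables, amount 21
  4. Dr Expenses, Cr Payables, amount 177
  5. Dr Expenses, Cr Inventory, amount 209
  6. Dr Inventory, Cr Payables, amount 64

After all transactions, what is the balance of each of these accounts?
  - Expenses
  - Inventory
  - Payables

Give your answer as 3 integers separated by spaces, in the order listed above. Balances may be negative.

After txn 1 (Dr Inventory, Cr Payables, amount 403): Inventory=403 Payables=-403
After txn 2 (Dr Expenses, Cr Payables, amount 491): Expenses=491 Inventory=403 Payables=-894
After txn 3 (Dr Expenses, Cr Payables, amount 21): Expenses=512 Inventory=403 Payables=-915
After txn 4 (Dr Expenses, Cr Payables, amount 177): Expenses=689 Inventory=403 Payables=-1092
After txn 5 (Dr Expenses, Cr Inventory, amount 209): Expenses=898 Inventory=194 Payables=-1092
After txn 6 (Dr Inventory, Cr Payables, amount 64): Expenses=898 Inventory=258 Payables=-1156

Answer: 898 258 -1156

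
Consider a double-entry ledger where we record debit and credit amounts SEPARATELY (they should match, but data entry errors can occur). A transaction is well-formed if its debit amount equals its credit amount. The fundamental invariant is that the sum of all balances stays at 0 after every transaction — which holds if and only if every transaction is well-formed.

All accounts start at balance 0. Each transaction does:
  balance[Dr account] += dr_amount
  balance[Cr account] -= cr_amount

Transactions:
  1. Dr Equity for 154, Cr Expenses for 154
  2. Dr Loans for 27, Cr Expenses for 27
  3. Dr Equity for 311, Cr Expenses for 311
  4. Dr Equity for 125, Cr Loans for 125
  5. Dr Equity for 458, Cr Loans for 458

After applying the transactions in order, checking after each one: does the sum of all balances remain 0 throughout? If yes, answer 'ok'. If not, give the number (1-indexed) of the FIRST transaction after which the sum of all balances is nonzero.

After txn 1: dr=154 cr=154 sum_balances=0
After txn 2: dr=27 cr=27 sum_balances=0
After txn 3: dr=311 cr=311 sum_balances=0
After txn 4: dr=125 cr=125 sum_balances=0
After txn 5: dr=458 cr=458 sum_balances=0

Answer: ok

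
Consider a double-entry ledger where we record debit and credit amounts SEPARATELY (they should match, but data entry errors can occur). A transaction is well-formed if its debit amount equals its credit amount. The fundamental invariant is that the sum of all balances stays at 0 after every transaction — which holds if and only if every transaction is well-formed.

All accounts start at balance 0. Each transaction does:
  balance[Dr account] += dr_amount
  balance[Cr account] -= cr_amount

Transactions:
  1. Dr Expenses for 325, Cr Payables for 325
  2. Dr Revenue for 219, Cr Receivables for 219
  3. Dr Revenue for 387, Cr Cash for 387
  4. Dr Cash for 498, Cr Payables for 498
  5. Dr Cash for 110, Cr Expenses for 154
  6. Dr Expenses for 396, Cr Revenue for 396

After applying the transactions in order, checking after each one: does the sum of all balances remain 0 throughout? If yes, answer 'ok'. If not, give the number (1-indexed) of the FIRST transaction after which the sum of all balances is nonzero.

After txn 1: dr=325 cr=325 sum_balances=0
After txn 2: dr=219 cr=219 sum_balances=0
After txn 3: dr=387 cr=387 sum_balances=0
After txn 4: dr=498 cr=498 sum_balances=0
After txn 5: dr=110 cr=154 sum_balances=-44
After txn 6: dr=396 cr=396 sum_balances=-44

Answer: 5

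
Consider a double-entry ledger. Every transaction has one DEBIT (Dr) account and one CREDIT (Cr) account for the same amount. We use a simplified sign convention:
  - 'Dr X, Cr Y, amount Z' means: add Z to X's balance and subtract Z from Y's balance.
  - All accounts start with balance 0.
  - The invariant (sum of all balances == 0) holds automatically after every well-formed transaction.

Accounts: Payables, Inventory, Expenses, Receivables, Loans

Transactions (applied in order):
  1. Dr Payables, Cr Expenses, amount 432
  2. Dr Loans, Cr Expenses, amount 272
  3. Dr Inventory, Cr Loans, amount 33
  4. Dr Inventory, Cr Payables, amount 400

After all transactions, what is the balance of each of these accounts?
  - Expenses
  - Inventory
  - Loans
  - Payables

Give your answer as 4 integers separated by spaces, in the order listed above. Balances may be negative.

Answer: -704 433 239 32

Derivation:
After txn 1 (Dr Payables, Cr Expenses, amount 432): Expenses=-432 Payables=432
After txn 2 (Dr Loans, Cr Expenses, amount 272): Expenses=-704 Loans=272 Payables=432
After txn 3 (Dr Inventory, Cr Loans, amount 33): Expenses=-704 Inventory=33 Loans=239 Payables=432
After txn 4 (Dr Inventory, Cr Payables, amount 400): Expenses=-704 Inventory=433 Loans=239 Payables=32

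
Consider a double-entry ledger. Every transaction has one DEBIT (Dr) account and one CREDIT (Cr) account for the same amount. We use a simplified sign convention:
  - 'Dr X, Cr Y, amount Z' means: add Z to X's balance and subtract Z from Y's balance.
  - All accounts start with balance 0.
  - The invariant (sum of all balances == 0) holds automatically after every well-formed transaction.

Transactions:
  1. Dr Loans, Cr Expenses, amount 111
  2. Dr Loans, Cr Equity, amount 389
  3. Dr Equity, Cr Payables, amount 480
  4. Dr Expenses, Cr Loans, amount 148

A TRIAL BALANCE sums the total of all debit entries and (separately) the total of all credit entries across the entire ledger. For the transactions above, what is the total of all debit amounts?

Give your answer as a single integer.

Answer: 1128

Derivation:
Txn 1: debit+=111
Txn 2: debit+=389
Txn 3: debit+=480
Txn 4: debit+=148
Total debits = 1128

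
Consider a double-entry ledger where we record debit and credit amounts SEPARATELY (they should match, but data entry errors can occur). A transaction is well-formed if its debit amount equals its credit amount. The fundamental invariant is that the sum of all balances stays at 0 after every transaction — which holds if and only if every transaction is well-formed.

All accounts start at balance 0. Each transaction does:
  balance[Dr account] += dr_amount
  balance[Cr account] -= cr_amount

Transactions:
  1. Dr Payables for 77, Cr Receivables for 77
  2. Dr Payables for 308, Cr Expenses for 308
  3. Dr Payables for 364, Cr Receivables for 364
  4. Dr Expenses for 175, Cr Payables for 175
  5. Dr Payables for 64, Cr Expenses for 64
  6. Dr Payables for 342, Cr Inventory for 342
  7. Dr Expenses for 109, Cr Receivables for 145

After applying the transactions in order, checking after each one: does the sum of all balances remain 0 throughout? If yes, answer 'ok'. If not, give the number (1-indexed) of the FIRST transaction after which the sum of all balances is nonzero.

Answer: 7

Derivation:
After txn 1: dr=77 cr=77 sum_balances=0
After txn 2: dr=308 cr=308 sum_balances=0
After txn 3: dr=364 cr=364 sum_balances=0
After txn 4: dr=175 cr=175 sum_balances=0
After txn 5: dr=64 cr=64 sum_balances=0
After txn 6: dr=342 cr=342 sum_balances=0
After txn 7: dr=109 cr=145 sum_balances=-36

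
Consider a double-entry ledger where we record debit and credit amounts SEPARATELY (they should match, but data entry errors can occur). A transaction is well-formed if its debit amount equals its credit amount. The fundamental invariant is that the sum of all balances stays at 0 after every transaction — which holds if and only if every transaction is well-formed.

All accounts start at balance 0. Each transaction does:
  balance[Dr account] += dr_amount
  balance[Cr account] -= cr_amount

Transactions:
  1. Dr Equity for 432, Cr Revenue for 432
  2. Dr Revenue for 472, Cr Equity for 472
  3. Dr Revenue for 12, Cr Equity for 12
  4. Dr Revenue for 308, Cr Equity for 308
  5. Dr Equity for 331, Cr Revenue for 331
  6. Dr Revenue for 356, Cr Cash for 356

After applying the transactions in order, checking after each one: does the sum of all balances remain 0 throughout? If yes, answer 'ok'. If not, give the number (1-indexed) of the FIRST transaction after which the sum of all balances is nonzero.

After txn 1: dr=432 cr=432 sum_balances=0
After txn 2: dr=472 cr=472 sum_balances=0
After txn 3: dr=12 cr=12 sum_balances=0
After txn 4: dr=308 cr=308 sum_balances=0
After txn 5: dr=331 cr=331 sum_balances=0
After txn 6: dr=356 cr=356 sum_balances=0

Answer: ok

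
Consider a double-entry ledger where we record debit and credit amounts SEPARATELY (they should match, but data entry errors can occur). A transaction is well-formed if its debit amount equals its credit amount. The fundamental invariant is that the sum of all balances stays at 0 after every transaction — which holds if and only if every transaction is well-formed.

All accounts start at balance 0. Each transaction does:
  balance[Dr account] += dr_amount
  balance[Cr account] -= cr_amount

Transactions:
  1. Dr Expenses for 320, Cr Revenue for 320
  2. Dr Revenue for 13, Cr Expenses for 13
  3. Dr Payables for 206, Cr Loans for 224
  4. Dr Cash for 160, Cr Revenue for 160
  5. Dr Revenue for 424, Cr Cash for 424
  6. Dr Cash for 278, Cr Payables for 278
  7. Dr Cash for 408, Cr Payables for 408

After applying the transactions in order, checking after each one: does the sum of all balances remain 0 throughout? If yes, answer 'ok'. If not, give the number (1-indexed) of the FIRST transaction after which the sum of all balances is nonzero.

After txn 1: dr=320 cr=320 sum_balances=0
After txn 2: dr=13 cr=13 sum_balances=0
After txn 3: dr=206 cr=224 sum_balances=-18
After txn 4: dr=160 cr=160 sum_balances=-18
After txn 5: dr=424 cr=424 sum_balances=-18
After txn 6: dr=278 cr=278 sum_balances=-18
After txn 7: dr=408 cr=408 sum_balances=-18

Answer: 3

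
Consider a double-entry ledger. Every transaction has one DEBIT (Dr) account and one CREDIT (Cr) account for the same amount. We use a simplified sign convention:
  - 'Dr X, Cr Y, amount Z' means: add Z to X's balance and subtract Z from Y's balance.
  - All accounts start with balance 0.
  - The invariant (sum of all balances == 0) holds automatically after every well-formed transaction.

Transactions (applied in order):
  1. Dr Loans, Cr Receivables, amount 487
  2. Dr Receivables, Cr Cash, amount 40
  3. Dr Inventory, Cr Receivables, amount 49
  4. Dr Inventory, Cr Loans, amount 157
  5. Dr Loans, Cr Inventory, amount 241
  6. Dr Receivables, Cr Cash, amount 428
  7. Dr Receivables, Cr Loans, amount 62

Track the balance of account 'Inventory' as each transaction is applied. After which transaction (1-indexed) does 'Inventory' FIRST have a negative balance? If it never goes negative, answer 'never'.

After txn 1: Inventory=0
After txn 2: Inventory=0
After txn 3: Inventory=49
After txn 4: Inventory=206
After txn 5: Inventory=-35

Answer: 5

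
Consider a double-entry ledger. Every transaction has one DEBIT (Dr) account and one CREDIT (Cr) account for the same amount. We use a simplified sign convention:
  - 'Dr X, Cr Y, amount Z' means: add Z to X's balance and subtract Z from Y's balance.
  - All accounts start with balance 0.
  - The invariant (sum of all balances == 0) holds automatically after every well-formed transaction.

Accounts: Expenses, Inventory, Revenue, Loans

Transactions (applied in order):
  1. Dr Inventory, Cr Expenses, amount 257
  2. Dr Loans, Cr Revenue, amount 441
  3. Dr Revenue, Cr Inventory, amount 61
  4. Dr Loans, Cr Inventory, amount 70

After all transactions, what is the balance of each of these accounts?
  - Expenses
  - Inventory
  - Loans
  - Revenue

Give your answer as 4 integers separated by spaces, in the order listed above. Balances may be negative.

Answer: -257 126 511 -380

Derivation:
After txn 1 (Dr Inventory, Cr Expenses, amount 257): Expenses=-257 Inventory=257
After txn 2 (Dr Loans, Cr Revenue, amount 441): Expenses=-257 Inventory=257 Loans=441 Revenue=-441
After txn 3 (Dr Revenue, Cr Inventory, amount 61): Expenses=-257 Inventory=196 Loans=441 Revenue=-380
After txn 4 (Dr Loans, Cr Inventory, amount 70): Expenses=-257 Inventory=126 Loans=511 Revenue=-380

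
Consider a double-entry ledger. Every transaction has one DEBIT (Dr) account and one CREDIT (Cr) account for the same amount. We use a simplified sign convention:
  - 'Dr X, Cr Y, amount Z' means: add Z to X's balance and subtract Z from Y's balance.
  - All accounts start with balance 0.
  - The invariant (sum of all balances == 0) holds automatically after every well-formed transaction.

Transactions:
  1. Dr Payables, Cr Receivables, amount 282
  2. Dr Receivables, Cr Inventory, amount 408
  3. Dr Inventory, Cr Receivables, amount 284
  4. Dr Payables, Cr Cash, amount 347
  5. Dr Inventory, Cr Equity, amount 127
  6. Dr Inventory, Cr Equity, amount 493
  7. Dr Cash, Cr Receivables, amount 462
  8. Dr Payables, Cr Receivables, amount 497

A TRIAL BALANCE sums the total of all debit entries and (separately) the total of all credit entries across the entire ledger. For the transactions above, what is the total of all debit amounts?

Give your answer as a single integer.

Answer: 2900

Derivation:
Txn 1: debit+=282
Txn 2: debit+=408
Txn 3: debit+=284
Txn 4: debit+=347
Txn 5: debit+=127
Txn 6: debit+=493
Txn 7: debit+=462
Txn 8: debit+=497
Total debits = 2900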